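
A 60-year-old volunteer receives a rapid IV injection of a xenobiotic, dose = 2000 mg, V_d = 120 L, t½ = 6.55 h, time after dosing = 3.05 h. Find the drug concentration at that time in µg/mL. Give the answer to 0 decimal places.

C₀ = Dose / Vd = 2000 / 120 = 16.67 mg/L
k = ln2 / t½ = 0.693147 / 6.55 = 0.1058 h⁻¹
C = C₀ · e^(−k·t) = 16.67 × e^(−0.1058 × 3.05)
  = 16.67 × 0.7242 = 12.07 mg/L
(12.07 mg/L = 12.07 µg/mL)

12 µg/mL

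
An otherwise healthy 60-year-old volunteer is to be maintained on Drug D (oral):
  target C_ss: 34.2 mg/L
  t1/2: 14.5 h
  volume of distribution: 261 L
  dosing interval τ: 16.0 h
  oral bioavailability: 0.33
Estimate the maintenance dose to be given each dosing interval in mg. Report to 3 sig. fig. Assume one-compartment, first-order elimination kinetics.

k = ln2 / t½ = 0.693147 / 14.5 = 0.04780 h⁻¹
CL = k × Vd = 0.04780 × 261 = 12.48 L/h
At steady state, F × (Dose/τ) = Css × CL.
Dose = Css × CL × τ / F = 34.2 × 12.48 × 16.0 / 0.33 = 20690 mg

20700 mg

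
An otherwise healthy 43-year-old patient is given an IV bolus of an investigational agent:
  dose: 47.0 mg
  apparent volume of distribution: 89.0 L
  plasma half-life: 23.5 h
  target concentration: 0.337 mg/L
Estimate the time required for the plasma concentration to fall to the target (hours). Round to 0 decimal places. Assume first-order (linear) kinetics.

15 h

C₀ = Dose / Vd = 47.00 / 89.0 = 0.5281 mg/L
k = ln2 / t½ = 0.693147 / 23.5 = 0.02950 h⁻¹
t = ln(C₀ / C) / k = ln(0.5281 / 0.337) / 0.02950
  = ln(1.567) / 0.02950 = 0.4492 / 0.02950 = 15.23 h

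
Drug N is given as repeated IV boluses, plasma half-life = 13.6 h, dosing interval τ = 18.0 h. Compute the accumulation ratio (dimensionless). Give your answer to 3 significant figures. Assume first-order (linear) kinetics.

k = ln2 / t½ = 0.693147 / 13.6 = 0.05097 h⁻¹
e^(−kτ) = e^(−0.05097 × 18.0) = 0.3995
Accumulation ratio R = 1 / (1 − e^(−kτ)) = 1 / (1 − 0.3995) = 1.665

1.67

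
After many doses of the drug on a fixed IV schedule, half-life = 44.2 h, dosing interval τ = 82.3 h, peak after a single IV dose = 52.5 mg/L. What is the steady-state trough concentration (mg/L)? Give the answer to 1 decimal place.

k = ln2 / t½ = 0.693147 / 44.2 = 0.01568 h⁻¹
e^(−kτ) = e^(−0.01568 × 82.3) = 0.2751
Accumulation ratio R = 1 / (1 − e^(−kτ)) = 1 / (1 − 0.2751) = 1.380
Steady-state trough = C₀ × R × e^(−kτ) = 52.5 × 1.380 × 0.2751 = 19.93 mg/L

19.9 mg/L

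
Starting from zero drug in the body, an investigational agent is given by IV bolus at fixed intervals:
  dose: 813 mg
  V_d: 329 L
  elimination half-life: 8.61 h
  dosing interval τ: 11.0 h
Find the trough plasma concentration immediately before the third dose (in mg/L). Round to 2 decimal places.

C₀ per dose = Dose / Vd = 813 / 329 = 2.471 mg/L
k = ln2 / t½ = 0.693147 / 8.61 = 0.08050 h⁻¹
Fraction remaining after one interval: r = e^(−kτ) = e^(−0.08050 × 11.0) = 0.4125
Before dose 3, 2 doses have been given (aged 1τ, 2τ).
C_trough = C₀ × (r + r²) = 2.471 × (0.4125 + 0.1702) = 1.440 mg/L

1.44 mg/L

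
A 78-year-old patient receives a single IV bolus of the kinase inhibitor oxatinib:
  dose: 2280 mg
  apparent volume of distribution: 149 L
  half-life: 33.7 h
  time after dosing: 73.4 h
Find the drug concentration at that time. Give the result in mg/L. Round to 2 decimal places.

C₀ = Dose / Vd = 2280 / 149 = 15.30 mg/L
k = ln2 / t½ = 0.693147 / 33.7 = 0.02057 h⁻¹
C = C₀ · e^(−k·t) = 15.30 × e^(−0.02057 × 73.4)
  = 15.30 × 0.2209 = 3.380 mg/L

3.38 mg/L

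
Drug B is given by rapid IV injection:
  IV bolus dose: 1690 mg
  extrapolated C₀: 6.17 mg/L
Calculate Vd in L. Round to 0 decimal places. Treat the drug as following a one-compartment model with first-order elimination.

274 L

Vd = Dose / C₀ = 1690 / 6.17 = 273.9 L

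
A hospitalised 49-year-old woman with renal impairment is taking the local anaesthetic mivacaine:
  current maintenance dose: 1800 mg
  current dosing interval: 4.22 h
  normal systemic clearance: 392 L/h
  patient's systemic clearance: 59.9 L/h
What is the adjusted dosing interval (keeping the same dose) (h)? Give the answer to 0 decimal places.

28 h

To keep the same average steady-state level, dosing rate must scale with clearance.
CL ratio = 59.9 / 392 = 0.1528
New interval (same dose) = 4.22 / 0.1528 = 27.62 h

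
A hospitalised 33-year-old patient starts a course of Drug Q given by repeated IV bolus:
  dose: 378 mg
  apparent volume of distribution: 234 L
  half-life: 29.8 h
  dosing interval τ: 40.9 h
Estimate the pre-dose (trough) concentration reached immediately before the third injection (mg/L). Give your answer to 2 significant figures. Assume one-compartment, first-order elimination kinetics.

C₀ per dose = Dose / Vd = 378 / 234 = 1.615 mg/L
k = ln2 / t½ = 0.693147 / 29.8 = 0.02326 h⁻¹
Fraction remaining after one interval: r = e^(−kτ) = e^(−0.02326 × 40.9) = 0.3862
Before dose 3, 2 doses have been given (aged 1τ, 2τ).
C_trough = C₀ × (r + r²) = 1.615 × (0.3862 + 0.1492) = 0.8647 mg/L

0.86 mg/L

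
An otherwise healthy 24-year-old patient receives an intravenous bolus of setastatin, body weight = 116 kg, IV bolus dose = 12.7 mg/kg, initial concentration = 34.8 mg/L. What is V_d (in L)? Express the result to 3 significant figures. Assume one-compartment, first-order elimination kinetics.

Dose = 12.7 × 116 = 1473 mg
Vd = Dose / C₀ = 1473 / 34.8 = 42.33 L

42.3 L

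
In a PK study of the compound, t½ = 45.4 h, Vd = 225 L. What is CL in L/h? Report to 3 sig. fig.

k = ln2 / t½ = 0.693147 / 45.4 = 0.01527 h⁻¹
CL = k × Vd = 0.01527 × 225 = 3.436 L/h

3.44 L/h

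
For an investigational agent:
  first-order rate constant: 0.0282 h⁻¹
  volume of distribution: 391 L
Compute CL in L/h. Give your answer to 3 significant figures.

CL = k × Vd = 0.0282 × 391 = 11.03 L/h

11.0 L/h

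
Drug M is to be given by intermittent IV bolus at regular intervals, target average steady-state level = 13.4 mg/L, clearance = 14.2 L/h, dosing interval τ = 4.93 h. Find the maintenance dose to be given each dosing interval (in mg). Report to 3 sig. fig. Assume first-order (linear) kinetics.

938 mg

At steady state, Dose/τ = Css × CL.
Dose = Css × CL × τ = 13.4 × 14.20 × 4.93 = 938.1 mg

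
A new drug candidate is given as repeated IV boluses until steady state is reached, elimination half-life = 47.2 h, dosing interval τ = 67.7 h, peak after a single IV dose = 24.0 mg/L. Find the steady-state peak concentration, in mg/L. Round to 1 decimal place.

k = ln2 / t½ = 0.693147 / 47.2 = 0.01469 h⁻¹
e^(−kτ) = e^(−0.01469 × 67.7) = 0.3699
Accumulation ratio R = 1 / (1 − e^(−kτ)) = 1 / (1 − 0.3699) = 1.587
Steady-state peak = C₀ × R = 24.0 × 1.587 = 38.09 mg/L

38.1 mg/L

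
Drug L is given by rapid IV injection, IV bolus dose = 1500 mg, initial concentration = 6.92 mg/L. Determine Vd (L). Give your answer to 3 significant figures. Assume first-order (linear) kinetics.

217 L

Vd = Dose / C₀ = 1500 / 6.92 = 216.8 L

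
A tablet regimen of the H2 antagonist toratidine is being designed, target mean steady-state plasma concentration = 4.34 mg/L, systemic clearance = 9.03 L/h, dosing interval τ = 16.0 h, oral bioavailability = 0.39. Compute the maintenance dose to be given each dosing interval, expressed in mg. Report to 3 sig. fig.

At steady state, F × (Dose/τ) = Css × CL.
Dose = Css × CL × τ / F = 4.34 × 9.030 × 16.0 / 0.39 = 1608 mg

1610 mg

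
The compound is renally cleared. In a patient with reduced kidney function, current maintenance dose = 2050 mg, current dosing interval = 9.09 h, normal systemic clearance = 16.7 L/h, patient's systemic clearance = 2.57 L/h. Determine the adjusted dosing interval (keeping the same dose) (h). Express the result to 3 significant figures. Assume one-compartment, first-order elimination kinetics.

To keep the same average steady-state level, dosing rate must scale with clearance.
CL ratio = 2.57 / 16.7 = 0.1539
New interval (same dose) = 9.09 / 0.1539 = 59.06 h

59.1 h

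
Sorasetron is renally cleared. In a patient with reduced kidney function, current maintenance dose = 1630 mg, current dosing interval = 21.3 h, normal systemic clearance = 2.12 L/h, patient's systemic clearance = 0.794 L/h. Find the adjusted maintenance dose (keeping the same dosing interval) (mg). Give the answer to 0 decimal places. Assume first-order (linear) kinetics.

610 mg

To keep the same average steady-state level, dosing rate must scale with clearance.
CL ratio = 0.794 / 2.12 = 0.3745
New dose (same interval) = 1630 × 0.3745 = 610.4 mg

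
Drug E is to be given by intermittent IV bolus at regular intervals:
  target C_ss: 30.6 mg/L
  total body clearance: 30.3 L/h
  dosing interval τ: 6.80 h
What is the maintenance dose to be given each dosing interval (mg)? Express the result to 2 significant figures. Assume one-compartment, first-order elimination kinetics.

6300 mg

At steady state, Dose/τ = Css × CL.
Dose = Css × CL × τ = 30.6 × 30.30 × 6.80 = 6305 mg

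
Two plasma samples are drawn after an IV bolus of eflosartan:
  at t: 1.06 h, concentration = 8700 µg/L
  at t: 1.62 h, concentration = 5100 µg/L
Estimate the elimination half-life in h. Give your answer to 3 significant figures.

0.727 h

k = ln(C₁/C₂) / (t₂ − t₁) = ln(8700/5100) / (1.62 − 1.06)
  = 0.5341 / 0.5600 = 0.9538 h⁻¹
t½ = ln2 / k = 0.693147 / 0.9538 = 0.7267 h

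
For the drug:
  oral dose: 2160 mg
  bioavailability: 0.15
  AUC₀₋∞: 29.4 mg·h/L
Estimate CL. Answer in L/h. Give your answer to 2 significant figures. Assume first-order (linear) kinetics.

11 L/h

CL = F·Dose / AUC = 0.15 × 2160 / 29.4 = 11.02 L/h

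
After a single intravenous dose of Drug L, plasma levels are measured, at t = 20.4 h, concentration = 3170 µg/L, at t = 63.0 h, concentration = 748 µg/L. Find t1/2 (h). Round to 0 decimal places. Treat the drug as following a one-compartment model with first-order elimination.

20 h

k = ln(C₁/C₂) / (t₂ − t₁) = ln(3170/748) / (63.0 − 20.4)
  = 1.444 / 42.60 = 0.03390 h⁻¹
t½ = ln2 / k = 0.693147 / 0.03390 = 20.45 h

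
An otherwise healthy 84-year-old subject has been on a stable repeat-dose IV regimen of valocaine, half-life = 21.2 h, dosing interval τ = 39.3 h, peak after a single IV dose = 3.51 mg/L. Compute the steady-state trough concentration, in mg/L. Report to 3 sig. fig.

k = ln2 / t½ = 0.693147 / 21.2 = 0.03270 h⁻¹
e^(−kτ) = e^(−0.03270 × 39.3) = 0.2766
Accumulation ratio R = 1 / (1 − e^(−kτ)) = 1 / (1 − 0.2766) = 1.382
Steady-state trough = C₀ × R × e^(−kτ) = 3.51 × 1.382 × 0.2766 = 1.342 mg/L

1.34 mg/L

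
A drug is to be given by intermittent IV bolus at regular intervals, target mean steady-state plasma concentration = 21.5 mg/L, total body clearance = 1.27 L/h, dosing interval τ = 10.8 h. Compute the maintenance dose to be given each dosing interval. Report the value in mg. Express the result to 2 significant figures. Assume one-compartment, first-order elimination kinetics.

At steady state, Dose/τ = Css × CL.
Dose = Css × CL × τ = 21.5 × 1.270 × 10.8 = 294.9 mg

290 mg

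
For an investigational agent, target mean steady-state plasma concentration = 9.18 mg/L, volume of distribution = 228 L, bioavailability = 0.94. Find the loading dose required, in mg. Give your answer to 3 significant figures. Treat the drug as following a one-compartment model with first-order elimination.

2230 mg

LD = Css × Vd / F = 9.18 × 228 / 0.94 = 2227 mg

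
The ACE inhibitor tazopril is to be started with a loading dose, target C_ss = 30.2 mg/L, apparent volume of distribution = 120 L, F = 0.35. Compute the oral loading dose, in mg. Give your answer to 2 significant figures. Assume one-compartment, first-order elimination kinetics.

LD = Css × Vd / F = 30.2 × 120 / 0.35 = 10350 mg

10000 mg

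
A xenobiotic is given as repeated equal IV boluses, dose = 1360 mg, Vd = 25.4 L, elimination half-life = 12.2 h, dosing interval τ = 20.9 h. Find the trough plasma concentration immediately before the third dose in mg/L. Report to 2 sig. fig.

21 mg/L

C₀ per dose = Dose / Vd = 1360 / 25.4 = 53.54 mg/L
k = ln2 / t½ = 0.693147 / 12.2 = 0.05682 h⁻¹
Fraction remaining after one interval: r = e^(−kτ) = e^(−0.05682 × 20.9) = 0.3050
Before dose 3, 2 doses have been given (aged 1τ, 2τ).
C_trough = C₀ × (r + r²) = 53.54 × (0.3050 + 0.09303) = 21.31 mg/L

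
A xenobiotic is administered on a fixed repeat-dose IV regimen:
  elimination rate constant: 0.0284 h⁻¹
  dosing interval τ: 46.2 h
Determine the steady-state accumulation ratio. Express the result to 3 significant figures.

1.37

e^(−kτ) = e^(−0.02840 × 46.2) = 0.2693
Accumulation ratio R = 1 / (1 − e^(−kτ)) = 1 / (1 − 0.2693) = 1.369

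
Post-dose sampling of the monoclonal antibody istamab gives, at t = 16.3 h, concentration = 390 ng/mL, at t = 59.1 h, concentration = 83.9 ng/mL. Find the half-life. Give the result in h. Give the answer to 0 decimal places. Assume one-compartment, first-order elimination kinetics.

k = ln(C₁/C₂) / (t₂ − t₁) = ln(390/83.9) / (59.1 − 16.3)
  = 1.537 / 42.80 = 0.03591 h⁻¹
t½ = ln2 / k = 0.693147 / 0.03591 = 19.30 h

19 h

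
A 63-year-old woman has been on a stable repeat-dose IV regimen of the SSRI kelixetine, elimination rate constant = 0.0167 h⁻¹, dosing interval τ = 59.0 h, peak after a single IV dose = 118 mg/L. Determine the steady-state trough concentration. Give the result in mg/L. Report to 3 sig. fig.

e^(−kτ) = e^(−0.01670 × 59.0) = 0.3733
Accumulation ratio R = 1 / (1 − e^(−kτ)) = 1 / (1 − 0.3733) = 1.596
Steady-state trough = C₀ × R × e^(−kτ) = 118 × 1.596 × 0.3733 = 70.30 mg/L

70.3 mg/L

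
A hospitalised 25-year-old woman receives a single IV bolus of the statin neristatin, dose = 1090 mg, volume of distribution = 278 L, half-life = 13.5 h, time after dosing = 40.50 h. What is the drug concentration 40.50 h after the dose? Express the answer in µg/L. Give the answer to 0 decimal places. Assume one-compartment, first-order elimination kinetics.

490 µg/L

C₀ = Dose / Vd = 1090 / 278 = 3.921 mg/L
k = ln2 / t½ = 0.693147 / 13.5 = 0.05134 h⁻¹
t / t½ = 40.50 / 13.5 = 3 half-lives
C = C₀ × (1/2)^3 = 3.921 × 0.1250 = 0.4901 mg/L
Convert: 0.4901 mg/L × 1000 = 490.1 µg/L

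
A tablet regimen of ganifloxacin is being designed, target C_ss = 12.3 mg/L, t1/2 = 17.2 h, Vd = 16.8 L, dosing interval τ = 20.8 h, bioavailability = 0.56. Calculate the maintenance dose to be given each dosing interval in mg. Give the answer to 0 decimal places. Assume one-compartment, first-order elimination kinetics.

309 mg

k = ln2 / t½ = 0.693147 / 17.2 = 0.04030 h⁻¹
CL = k × Vd = 0.04030 × 16.8 = 0.6770 L/h
At steady state, F × (Dose/τ) = Css × CL.
Dose = Css × CL × τ / F = 12.3 × 0.6770 × 20.8 / 0.56 = 309.3 mg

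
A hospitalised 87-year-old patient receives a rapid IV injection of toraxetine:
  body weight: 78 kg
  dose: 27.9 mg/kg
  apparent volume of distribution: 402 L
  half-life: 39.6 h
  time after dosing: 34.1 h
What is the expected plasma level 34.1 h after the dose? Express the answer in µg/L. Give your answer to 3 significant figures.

2980 µg/L

Total dose = 27.9 × 78 = 2176 mg
C₀ = Dose / Vd = 2176 / 402 = 5.413 mg/L
k = ln2 / t½ = 0.693147 / 39.6 = 0.01750 h⁻¹
C = C₀ · e^(−k·t) = 5.413 × e^(−0.01750 × 34.1)
  = 5.413 × 0.5506 = 2.980 mg/L
Convert: 2.980 mg/L × 1000 = 2980 µg/L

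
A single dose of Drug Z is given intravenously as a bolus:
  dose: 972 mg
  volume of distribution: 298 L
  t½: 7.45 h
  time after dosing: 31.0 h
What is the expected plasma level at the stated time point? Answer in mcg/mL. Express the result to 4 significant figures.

C₀ = Dose / Vd = 972.0 / 298 = 3.262 mg/L
k = ln2 / t½ = 0.693147 / 7.45 = 0.09304 h⁻¹
C = C₀ · e^(−k·t) = 3.262 × e^(−0.09304 × 31.0)
  = 3.262 × 0.05590 = 0.1823 mg/L
(0.1823 mg/L = 0.1823 mcg/mL)

0.1823 mcg/mL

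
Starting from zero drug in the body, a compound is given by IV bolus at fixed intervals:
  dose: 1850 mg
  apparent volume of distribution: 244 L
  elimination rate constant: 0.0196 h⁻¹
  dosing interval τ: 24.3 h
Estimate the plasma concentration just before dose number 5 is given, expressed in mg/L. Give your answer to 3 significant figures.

10.6 mg/L

C₀ per dose = Dose / Vd = 1850 / 244 = 7.582 mg/L
Fraction remaining after one interval: r = e^(−kτ) = e^(−0.01960 × 24.3) = 0.6211
Before dose 5, 4 doses have been given (aged 1τ, 2τ, 3τ, 4τ).
C_trough = C₀ × (r + r² + … + r^4) = C₀ × r(1−r^4)/(1−r)
        = 7.582 × 0.6211 × (1 − 0.1488) / (1 − 0.6211) = 10.58 mg/L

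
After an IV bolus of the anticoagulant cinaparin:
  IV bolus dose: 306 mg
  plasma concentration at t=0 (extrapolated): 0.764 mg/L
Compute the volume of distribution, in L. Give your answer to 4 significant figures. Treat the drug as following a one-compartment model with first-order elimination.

Vd = Dose / C₀ = 306.0 / 0.764 = 400.5 L

400.5 L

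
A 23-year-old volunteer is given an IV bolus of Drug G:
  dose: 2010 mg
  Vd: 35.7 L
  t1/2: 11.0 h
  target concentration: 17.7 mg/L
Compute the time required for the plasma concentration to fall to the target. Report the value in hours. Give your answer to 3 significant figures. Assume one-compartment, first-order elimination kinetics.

18.4 h

C₀ = Dose / Vd = 2010 / 35.7 = 56.30 mg/L
k = ln2 / t½ = 0.693147 / 11.0 = 0.06301 h⁻¹
t = ln(C₀ / C) / k = ln(56.30 / 17.7) / 0.06301
  = ln(3.181) / 0.06301 = 1.157 / 0.06301 = 18.36 h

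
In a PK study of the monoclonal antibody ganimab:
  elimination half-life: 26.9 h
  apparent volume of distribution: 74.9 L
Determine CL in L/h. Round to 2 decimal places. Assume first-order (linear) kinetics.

k = ln2 / t½ = 0.693147 / 26.9 = 0.02577 h⁻¹
CL = k × Vd = 0.02577 × 74.9 = 1.930 L/h

1.93 L/h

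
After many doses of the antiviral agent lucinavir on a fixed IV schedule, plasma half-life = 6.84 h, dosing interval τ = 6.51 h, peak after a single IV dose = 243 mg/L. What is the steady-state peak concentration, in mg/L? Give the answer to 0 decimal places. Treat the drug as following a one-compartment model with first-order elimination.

k = ln2 / t½ = 0.693147 / 6.84 = 0.1013 h⁻¹
e^(−kτ) = e^(−0.1013 × 6.51) = 0.5171
Accumulation ratio R = 1 / (1 − e^(−kτ)) = 1 / (1 − 0.5171) = 2.071
Steady-state peak = C₀ × R = 243 × 2.071 = 503.3 mg/L

503 mg/L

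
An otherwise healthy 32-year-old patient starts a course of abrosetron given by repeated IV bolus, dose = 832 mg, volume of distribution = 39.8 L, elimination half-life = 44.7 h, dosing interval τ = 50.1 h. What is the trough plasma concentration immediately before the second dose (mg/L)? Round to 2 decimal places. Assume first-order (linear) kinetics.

9.61 mg/L

C₀ per dose = Dose / Vd = 832 / 39.8 = 20.90 mg/L
k = ln2 / t½ = 0.693147 / 44.7 = 0.01551 h⁻¹
Fraction remaining after one interval: r = e^(−kτ) = e^(−0.01551 × 50.1) = 0.4598
Before dose 2, 1 dose has been given (aged 1τ).
C_trough = C₀ × r = 20.90 × 0.4598 = 9.610 mg/L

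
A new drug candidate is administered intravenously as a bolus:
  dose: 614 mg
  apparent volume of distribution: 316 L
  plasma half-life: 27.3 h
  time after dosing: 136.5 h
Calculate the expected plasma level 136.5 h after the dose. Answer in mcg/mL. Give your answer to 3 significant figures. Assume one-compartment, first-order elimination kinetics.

0.0607 mcg/mL

C₀ = Dose / Vd = 614.0 / 316 = 1.943 mg/L
k = ln2 / t½ = 0.693147 / 27.3 = 0.02539 h⁻¹
t / t½ = 136.5 / 27.3 = 5 half-lives
C = C₀ × (1/2)^5 = 1.943 × 0.03125 = 0.06072 mg/L
(0.06072 mg/L = 0.06072 mcg/mL)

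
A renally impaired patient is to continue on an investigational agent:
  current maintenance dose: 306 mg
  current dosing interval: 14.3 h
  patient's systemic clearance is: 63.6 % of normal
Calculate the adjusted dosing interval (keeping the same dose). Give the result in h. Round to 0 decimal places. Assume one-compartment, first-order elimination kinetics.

22 h

To keep the same average steady-state level, dosing rate must scale with clearance.
CL ratio = 63.6 / 100 = 0.6360
New interval (same dose) = 14.3 / 0.6360 = 22.48 h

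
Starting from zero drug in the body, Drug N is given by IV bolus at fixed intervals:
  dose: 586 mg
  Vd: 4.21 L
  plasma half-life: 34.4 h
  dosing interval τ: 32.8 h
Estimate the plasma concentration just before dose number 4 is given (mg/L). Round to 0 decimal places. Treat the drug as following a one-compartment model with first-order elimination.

128 mg/L

C₀ per dose = Dose / Vd = 586 / 4.21 = 139.2 mg/L
k = ln2 / t½ = 0.693147 / 34.4 = 0.02015 h⁻¹
Fraction remaining after one interval: r = e^(−kτ) = e^(−0.02015 × 32.8) = 0.5164
Before dose 4, 3 doses have been given (aged 1τ, 2τ, 3τ).
C_trough = C₀ × (r + r² + … + r^3) = C₀ × r(1−r^3)/(1−r)
        = 139.2 × 0.5164 × (1 − 0.1377) / (1 − 0.5164) = 128.2 mg/L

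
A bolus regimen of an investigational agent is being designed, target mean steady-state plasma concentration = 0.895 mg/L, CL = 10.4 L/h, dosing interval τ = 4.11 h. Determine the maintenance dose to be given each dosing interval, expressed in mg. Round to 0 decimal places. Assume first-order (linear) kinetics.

38 mg

At steady state, Dose/τ = Css × CL.
Dose = Css × CL × τ = 0.895 × 10.40 × 4.11 = 38.26 mg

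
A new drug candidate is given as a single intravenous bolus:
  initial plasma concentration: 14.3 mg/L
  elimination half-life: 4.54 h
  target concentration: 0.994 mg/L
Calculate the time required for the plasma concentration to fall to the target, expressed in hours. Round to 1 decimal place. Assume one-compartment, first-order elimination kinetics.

17.5 h

k = ln2 / t½ = 0.693147 / 4.54 = 0.1527 h⁻¹
t = ln(C₀ / C) / k = ln(14.30 / 0.994) / 0.1527
  = ln(14.39) / 0.1527 = 2.667 / 0.1527 = 17.47 h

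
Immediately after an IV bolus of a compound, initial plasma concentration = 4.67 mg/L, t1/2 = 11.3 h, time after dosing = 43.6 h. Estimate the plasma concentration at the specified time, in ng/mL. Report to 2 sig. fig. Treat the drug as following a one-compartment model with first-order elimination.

k = ln2 / t½ = 0.693147 / 11.3 = 0.06134 h⁻¹
C = C₀ · e^(−k·t) = 4.670 × e^(−0.06134 × 43.6)
  = 4.670 × 0.06895 = 0.3220 mg/L
Convert: 0.3220 mg/L × 1000 = 322.0 ng/mL

320 ng/mL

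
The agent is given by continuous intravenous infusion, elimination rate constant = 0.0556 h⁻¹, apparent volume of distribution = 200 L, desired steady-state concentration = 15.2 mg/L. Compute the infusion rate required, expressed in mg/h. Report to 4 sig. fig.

169.0 mg/h

CL = k × Vd = 0.05560 × 200 = 11.12 L/h
At steady state, infusion rate R₀ = Css × CL = 15.2 × 11.12 = 169.0 mg/h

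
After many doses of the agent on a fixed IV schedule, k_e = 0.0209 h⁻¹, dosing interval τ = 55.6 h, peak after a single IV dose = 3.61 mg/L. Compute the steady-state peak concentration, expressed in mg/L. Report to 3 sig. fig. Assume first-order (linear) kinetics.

e^(−kτ) = e^(−0.02090 × 55.6) = 0.3128
Accumulation ratio R = 1 / (1 − e^(−kτ)) = 1 / (1 − 0.3128) = 1.455
Steady-state peak = C₀ × R = 3.61 × 1.455 = 5.253 mg/L

5.25 mg/L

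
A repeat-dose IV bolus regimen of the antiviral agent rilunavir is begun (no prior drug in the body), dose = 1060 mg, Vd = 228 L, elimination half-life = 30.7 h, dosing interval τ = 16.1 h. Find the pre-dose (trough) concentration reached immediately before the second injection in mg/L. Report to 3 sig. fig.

C₀ per dose = Dose / Vd = 1060 / 228 = 4.649 mg/L
k = ln2 / t½ = 0.693147 / 30.7 = 0.02258 h⁻¹
Fraction remaining after one interval: r = e^(−kτ) = e^(−0.02258 × 16.1) = 0.6952
Before dose 2, 1 dose has been given (aged 1τ).
C_trough = C₀ × r = 4.649 × 0.6952 = 3.232 mg/L

3.23 mg/L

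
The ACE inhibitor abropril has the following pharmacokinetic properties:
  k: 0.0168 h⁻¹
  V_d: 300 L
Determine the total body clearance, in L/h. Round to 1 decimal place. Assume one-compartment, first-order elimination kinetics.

CL = k × Vd = 0.0168 × 300 = 5.040 L/h

5.0 L/h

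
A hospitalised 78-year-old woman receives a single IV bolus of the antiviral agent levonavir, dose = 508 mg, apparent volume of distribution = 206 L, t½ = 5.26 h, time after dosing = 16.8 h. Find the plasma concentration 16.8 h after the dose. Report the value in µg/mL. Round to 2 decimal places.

0.27 µg/mL

C₀ = Dose / Vd = 508.0 / 206 = 2.466 mg/L
k = ln2 / t½ = 0.693147 / 5.26 = 0.1318 h⁻¹
C = C₀ · e^(−k·t) = 2.466 × e^(−0.1318 × 16.8)
  = 2.466 × 0.1092 = 0.2693 mg/L
(0.2693 mg/L = 0.2693 µg/mL)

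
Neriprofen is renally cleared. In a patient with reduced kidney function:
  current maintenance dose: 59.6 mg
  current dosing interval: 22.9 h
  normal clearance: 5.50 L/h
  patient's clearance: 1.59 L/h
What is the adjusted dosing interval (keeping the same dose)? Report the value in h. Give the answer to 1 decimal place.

To keep the same average steady-state level, dosing rate must scale with clearance.
CL ratio = 1.59 / 5.50 = 0.2891
New interval (same dose) = 22.9 / 0.2891 = 79.21 h

79.2 h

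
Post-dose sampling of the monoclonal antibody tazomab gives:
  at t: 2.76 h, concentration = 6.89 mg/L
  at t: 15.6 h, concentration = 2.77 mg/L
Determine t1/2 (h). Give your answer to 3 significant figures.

k = ln(C₁/C₂) / (t₂ − t₁) = ln(6.89/2.77) / (15.6 − 2.76)
  = 0.9112 / 12.84 = 0.07097 h⁻¹
t½ = ln2 / k = 0.693147 / 0.07097 = 9.767 h

9.77 h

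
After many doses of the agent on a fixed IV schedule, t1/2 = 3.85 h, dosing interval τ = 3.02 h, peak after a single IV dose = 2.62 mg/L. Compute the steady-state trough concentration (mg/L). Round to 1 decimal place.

k = ln2 / t½ = 0.693147 / 3.85 = 0.1800 h⁻¹
e^(−kτ) = e^(−0.1800 × 3.02) = 0.5807
Accumulation ratio R = 1 / (1 − e^(−kτ)) = 1 / (1 − 0.5807) = 2.385
Steady-state trough = C₀ × R × e^(−kτ) = 2.62 × 2.385 × 0.5807 = 3.629 mg/L

3.6 mg/L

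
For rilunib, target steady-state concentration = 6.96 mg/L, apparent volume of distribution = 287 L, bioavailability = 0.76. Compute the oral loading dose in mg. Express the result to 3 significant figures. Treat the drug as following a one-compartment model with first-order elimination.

2630 mg

LD = Css × Vd / F = 6.96 × 287 / 0.76 = 2628 mg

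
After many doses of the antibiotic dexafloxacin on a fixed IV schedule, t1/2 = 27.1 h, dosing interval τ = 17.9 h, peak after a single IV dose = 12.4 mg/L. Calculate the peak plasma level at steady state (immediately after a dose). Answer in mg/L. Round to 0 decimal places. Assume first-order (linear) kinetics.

k = ln2 / t½ = 0.693147 / 27.1 = 0.02558 h⁻¹
e^(−kτ) = e^(−0.02558 × 17.9) = 0.6326
Accumulation ratio R = 1 / (1 − e^(−kτ)) = 1 / (1 − 0.6326) = 2.722
Steady-state peak = C₀ × R = 12.4 × 2.722 = 33.75 mg/L

34 mg/L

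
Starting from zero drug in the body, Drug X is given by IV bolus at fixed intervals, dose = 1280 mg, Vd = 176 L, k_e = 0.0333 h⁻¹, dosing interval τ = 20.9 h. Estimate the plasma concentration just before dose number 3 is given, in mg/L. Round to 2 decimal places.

5.43 mg/L

C₀ per dose = Dose / Vd = 1280 / 176 = 7.273 mg/L
Fraction remaining after one interval: r = e^(−kτ) = e^(−0.03330 × 20.9) = 0.4986
Before dose 3, 2 doses have been given (aged 1τ, 2τ).
C_trough = C₀ × (r + r²) = 7.273 × (0.4986 + 0.2486) = 5.434 mg/L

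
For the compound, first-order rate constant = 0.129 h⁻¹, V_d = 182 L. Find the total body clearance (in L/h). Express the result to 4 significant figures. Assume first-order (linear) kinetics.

CL = k × Vd = 0.129 × 182 = 23.48 L/h

23.48 L/h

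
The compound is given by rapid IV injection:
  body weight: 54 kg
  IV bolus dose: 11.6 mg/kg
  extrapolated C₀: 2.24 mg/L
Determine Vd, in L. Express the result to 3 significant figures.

280 L

Dose = 11.6 × 54 = 626.4 mg
Vd = Dose / C₀ = 626.4 / 2.24 = 279.6 L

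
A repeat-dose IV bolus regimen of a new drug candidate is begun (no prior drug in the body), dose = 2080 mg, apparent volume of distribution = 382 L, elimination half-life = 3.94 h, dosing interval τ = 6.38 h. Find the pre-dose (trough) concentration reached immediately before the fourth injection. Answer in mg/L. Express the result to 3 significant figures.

C₀ per dose = Dose / Vd = 2080 / 382 = 5.445 mg/L
k = ln2 / t½ = 0.693147 / 3.94 = 0.1759 h⁻¹
Fraction remaining after one interval: r = e^(−kτ) = e^(−0.1759 × 6.38) = 0.3255
Before dose 4, 3 doses have been given (aged 1τ, 2τ, 3τ).
C_trough = C₀ × (r + r² + … + r^3) = C₀ × r(1−r^3)/(1−r)
        = 5.445 × 0.3255 × (1 − 0.03449) / (1 − 0.3255) = 2.537 mg/L

2.54 mg/L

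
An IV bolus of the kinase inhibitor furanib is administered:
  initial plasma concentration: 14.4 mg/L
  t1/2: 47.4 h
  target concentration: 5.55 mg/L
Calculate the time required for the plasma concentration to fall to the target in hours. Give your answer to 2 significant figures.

k = ln2 / t½ = 0.693147 / 47.4 = 0.01462 h⁻¹
t = ln(C₀ / C) / k = ln(14.40 / 5.55) / 0.01462
  = ln(2.595) / 0.01462 = 0.9536 / 0.01462 = 65.23 h

65 h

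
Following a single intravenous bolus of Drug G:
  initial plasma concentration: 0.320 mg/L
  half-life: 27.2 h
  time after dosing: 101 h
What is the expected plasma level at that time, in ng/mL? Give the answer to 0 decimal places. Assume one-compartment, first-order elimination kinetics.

24 ng/mL

k = ln2 / t½ = 0.693147 / 27.2 = 0.02548 h⁻¹
C = C₀ · e^(−k·t) = 0.3200 × e^(−0.02548 × 101)
  = 0.3200 × 0.07627 = 0.02441 mg/L
Convert: 0.02441 mg/L × 1000 = 24.41 ng/mL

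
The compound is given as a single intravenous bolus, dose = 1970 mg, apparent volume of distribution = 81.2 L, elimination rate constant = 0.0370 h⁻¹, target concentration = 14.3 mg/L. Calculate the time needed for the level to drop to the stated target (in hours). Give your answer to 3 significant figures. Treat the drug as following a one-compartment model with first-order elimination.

C₀ = Dose / Vd = 1970 / 81.2 = 24.26 mg/L
t = ln(C₀ / C) / k = ln(24.26 / 14.3) / 0.03700
  = ln(1.697) / 0.03700 = 0.5289 / 0.03700 = 14.29 h

14.3 h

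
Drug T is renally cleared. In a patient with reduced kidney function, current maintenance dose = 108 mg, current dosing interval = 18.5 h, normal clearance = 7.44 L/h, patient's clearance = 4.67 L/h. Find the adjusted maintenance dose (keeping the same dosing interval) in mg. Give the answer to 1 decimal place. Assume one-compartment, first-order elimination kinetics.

To keep the same average steady-state level, dosing rate must scale with clearance.
CL ratio = 4.67 / 7.44 = 0.6277
New dose (same interval) = 108 × 0.6277 = 67.79 mg

67.8 mg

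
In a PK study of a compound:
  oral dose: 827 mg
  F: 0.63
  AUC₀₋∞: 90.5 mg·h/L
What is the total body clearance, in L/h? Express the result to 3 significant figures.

5.76 L/h

CL = F·Dose / AUC = 0.63 × 827 / 90.5 = 5.757 L/h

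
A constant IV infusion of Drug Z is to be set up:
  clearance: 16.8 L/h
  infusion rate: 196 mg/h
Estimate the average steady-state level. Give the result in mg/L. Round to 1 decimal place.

At steady state Css = R₀ / CL = 196 / 16.80 = 11.67 mg/L

11.7 mg/L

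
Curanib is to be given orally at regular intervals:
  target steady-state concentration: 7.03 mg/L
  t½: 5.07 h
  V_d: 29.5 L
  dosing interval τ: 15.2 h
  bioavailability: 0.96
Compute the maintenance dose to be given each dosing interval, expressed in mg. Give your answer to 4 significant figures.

448.9 mg

k = ln2 / t½ = 0.693147 / 5.07 = 0.1367 h⁻¹
CL = k × Vd = 0.1367 × 29.5 = 4.033 L/h
At steady state, F × (Dose/τ) = Css × CL.
Dose = Css × CL × τ / F = 7.03 × 4.033 × 15.2 / 0.96 = 448.9 mg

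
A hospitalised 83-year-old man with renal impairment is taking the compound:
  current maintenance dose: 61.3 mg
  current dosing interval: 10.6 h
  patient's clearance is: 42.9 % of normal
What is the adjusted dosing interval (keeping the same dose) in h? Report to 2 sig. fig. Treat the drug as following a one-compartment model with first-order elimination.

To keep the same average steady-state level, dosing rate must scale with clearance.
CL ratio = 42.9 / 100 = 0.4290
New interval (same dose) = 10.6 / 0.4290 = 24.71 h

25 h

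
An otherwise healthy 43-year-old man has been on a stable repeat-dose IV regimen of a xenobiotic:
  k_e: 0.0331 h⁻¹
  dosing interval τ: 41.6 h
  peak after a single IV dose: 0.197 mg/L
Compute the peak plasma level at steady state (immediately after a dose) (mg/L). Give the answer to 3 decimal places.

e^(−kτ) = e^(−0.03310 × 41.6) = 0.2523
Accumulation ratio R = 1 / (1 − e^(−kτ)) = 1 / (1 − 0.2523) = 1.337
Steady-state peak = C₀ × R = 0.197 × 1.337 = 0.2634 mg/L

0.263 mg/L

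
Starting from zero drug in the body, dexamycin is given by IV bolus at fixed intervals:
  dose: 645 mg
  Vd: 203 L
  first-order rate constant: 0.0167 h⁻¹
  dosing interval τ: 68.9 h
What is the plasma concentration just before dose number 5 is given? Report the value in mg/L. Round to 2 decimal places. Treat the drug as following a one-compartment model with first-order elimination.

1.46 mg/L

C₀ per dose = Dose / Vd = 645 / 203 = 3.177 mg/L
Fraction remaining after one interval: r = e^(−kτ) = e^(−0.01670 × 68.9) = 0.3164
Before dose 5, 4 doses have been given (aged 1τ, 2τ, 3τ, 4τ).
C_trough = C₀ × (r + r² + … + r^4) = C₀ × r(1−r^4)/(1−r)
        = 3.177 × 0.3164 × (1 − 0.01002) / (1 − 0.3164) = 1.456 mg/L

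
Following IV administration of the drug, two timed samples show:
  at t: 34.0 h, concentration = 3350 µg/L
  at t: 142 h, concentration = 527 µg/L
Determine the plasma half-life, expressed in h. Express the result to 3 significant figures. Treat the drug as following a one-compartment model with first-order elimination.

k = ln(C₁/C₂) / (t₂ − t₁) = ln(3350/527) / (142 − 34.0)
  = 1.850 / 108.0 = 0.01713 h⁻¹
t½ = ln2 / k = 0.693147 / 0.01713 = 40.46 h

40.5 h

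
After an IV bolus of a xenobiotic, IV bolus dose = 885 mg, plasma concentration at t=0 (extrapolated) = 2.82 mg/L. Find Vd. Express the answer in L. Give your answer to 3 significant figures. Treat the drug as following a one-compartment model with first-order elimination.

314 L

Vd = Dose / C₀ = 885.0 / 2.82 = 313.8 L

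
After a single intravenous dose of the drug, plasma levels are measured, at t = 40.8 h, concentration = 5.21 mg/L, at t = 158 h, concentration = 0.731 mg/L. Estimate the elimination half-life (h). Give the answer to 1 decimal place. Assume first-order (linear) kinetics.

41.4 h

k = ln(C₁/C₂) / (t₂ − t₁) = ln(5.21/0.731) / (158 − 40.8)
  = 1.964 / 117.2 = 0.01676 h⁻¹
t½ = ln2 / k = 0.693147 / 0.01676 = 41.36 h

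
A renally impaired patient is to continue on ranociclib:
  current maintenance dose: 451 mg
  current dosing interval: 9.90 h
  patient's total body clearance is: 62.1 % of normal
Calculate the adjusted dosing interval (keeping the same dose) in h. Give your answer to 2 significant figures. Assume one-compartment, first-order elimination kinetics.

To keep the same average steady-state level, dosing rate must scale with clearance.
CL ratio = 62.1 / 100 = 0.6210
New interval (same dose) = 9.90 / 0.6210 = 15.94 h

16 h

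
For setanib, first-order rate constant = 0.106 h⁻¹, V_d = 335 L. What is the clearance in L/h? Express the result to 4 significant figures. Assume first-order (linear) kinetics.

35.51 L/h

CL = k × Vd = 0.106 × 335 = 35.51 L/h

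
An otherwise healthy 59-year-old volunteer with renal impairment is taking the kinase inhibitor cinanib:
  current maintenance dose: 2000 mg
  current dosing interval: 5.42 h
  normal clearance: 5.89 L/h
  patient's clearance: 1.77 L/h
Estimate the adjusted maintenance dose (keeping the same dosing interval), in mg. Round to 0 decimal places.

601 mg

To keep the same average steady-state level, dosing rate must scale with clearance.
CL ratio = 1.77 / 5.89 = 0.3005
New dose (same interval) = 2000 × 0.3005 = 601.0 mg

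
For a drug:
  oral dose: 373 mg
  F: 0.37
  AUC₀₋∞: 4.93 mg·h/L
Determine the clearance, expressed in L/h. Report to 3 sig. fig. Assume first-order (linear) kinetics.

28.0 L/h

CL = F·Dose / AUC = 0.37 × 373 / 4.93 = 27.99 L/h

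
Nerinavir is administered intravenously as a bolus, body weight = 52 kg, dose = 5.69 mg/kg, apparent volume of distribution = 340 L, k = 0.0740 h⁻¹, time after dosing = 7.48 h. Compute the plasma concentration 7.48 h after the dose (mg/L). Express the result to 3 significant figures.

0.500 mg/L

Total dose = 5.69 × 52 = 295.9 mg
C₀ = Dose / Vd = 295.9 / 340 = 0.8703 mg/L
C = C₀ · e^(−k·t) = 0.8703 × e^(−0.07400 × 7.48)
  = 0.8703 × 0.5749 = 0.5003 mg/L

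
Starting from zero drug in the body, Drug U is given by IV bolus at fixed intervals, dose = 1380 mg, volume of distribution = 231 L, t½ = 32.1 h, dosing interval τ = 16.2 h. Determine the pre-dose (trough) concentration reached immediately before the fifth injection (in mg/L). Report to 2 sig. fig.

11 mg/L

C₀ per dose = Dose / Vd = 1380 / 231 = 5.974 mg/L
k = ln2 / t½ = 0.693147 / 32.1 = 0.02159 h⁻¹
Fraction remaining after one interval: r = e^(−kτ) = e^(−0.02159 × 16.2) = 0.7049
Before dose 5, 4 doses have been given (aged 1τ, 2τ, 3τ, 4τ).
C_trough = C₀ × (r + r² + … + r^4) = C₀ × r(1−r^4)/(1−r)
        = 5.974 × 0.7049 × (1 − 0.2469) / (1 − 0.7049) = 10.75 mg/L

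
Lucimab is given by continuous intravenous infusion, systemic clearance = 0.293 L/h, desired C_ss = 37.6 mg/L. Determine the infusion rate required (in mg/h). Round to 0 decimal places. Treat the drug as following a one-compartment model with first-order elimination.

11 mg/h

At steady state, infusion rate R₀ = Css × CL = 37.6 × 0.2930 = 11.02 mg/h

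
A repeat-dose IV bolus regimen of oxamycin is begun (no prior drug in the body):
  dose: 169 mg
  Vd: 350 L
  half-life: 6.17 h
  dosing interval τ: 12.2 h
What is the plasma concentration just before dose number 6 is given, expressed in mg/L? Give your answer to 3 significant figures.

C₀ per dose = Dose / Vd = 169 / 350 = 0.4829 mg/L
k = ln2 / t½ = 0.693147 / 6.17 = 0.1123 h⁻¹
Fraction remaining after one interval: r = e^(−kτ) = e^(−0.1123 × 12.2) = 0.2541
Before dose 6, 5 doses have been given (aged 1τ, 2τ, 3τ, 4τ, 5τ).
C_trough = C₀ × (r + r² + … + r^5) = C₀ × r(1−r^5)/(1−r)
        = 0.4829 × 0.2541 × (1 − 0.001059) / (1 − 0.2541) = 0.1643 mg/L

0.164 mg/L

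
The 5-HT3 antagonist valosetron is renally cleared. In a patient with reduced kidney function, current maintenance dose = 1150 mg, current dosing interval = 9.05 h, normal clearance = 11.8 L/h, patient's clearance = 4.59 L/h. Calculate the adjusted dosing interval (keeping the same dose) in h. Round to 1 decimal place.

To keep the same average steady-state level, dosing rate must scale with clearance.
CL ratio = 4.59 / 11.8 = 0.3890
New interval (same dose) = 9.05 / 0.3890 = 23.26 h

23.3 h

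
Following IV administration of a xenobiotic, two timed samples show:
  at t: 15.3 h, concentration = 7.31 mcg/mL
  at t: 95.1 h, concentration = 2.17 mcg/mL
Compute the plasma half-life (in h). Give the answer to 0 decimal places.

k = ln(C₁/C₂) / (t₂ − t₁) = ln(7.31/2.17) / (95.1 − 15.3)
  = 1.215 / 79.80 = 0.01523 h⁻¹
t½ = ln2 / k = 0.693147 / 0.01523 = 45.51 h

46 h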